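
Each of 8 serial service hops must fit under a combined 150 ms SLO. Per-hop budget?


Formula: per_stage = total_budget / stages
per_stage = 150 / 8
per_stage = 18.75 ms

18.75 ms


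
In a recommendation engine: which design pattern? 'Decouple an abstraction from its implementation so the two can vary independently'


This matches the Bridge pattern

Bridge


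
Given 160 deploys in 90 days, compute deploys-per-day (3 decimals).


Formula: deployments per day = releases / days
= 160 / 90
= 1.778 deploys/day
(equivalently, 12.44 deploys/week)

1.778 deploys/day


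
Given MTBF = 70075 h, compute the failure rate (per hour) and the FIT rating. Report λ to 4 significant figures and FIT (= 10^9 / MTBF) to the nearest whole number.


Formula: λ = 1 / MTBF; FIT = λ × 1e9 = 1e9 / MTBF
λ = 1 / 70075 ≈ 1.427e-05 failures/hour
FIT = 1e9 / 70075 ≈ 14270 failures per 1e9 hours (nearest whole number)

λ = 1.427e-05 /h, FIT = 14270


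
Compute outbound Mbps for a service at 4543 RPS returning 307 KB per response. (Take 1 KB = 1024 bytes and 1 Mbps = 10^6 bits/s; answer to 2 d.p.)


Formula: Mbps = payload_bytes * RPS * 8 / 1e6
Payload per request = 307 KB = 307 * 1024 = 314368 bytes
Total bytes/sec = 314368 * 4543 = 1428173824
Total bits/sec = 1428173824 * 8 = 11425390592
Mbps = 11425390592 / 1e6 = 11425.39

11425.39 Mbps


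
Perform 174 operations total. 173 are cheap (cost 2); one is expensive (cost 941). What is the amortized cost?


Formula: Amortized cost = Total cost / Operations
Total cost = (173 * 2) + (1 * 941)
Total cost = 346 + 941 = 1287
Amortized = 1287 / 174 = 7.3966

7.3966


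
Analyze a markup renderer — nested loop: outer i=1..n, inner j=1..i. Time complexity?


Reasoning: triangle: n(n+1)/2 ~ n^2/2
Complexity: O(n^2)

O(n^2)


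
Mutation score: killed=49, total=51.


Mutation score = killed / total * 100
Mutation score = 49 / 51 * 100
Mutation score = 96.08%

96.08%


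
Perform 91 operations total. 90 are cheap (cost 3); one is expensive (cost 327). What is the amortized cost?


Formula: Amortized cost = Total cost / Operations
Total cost = (90 * 3) + (1 * 327)
Total cost = 270 + 327 = 597
Amortized = 597 / 91 = 6.5604

6.5604


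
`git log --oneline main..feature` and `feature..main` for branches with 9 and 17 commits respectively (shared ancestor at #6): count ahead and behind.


Common ancestor: commit #6
feature commits after divergence: 9 - 6 = 3
main commits after divergence: 17 - 6 = 11
feature is 3 commits ahead of main
main is 11 commits ahead of feature

feature ahead: 3, main ahead: 11


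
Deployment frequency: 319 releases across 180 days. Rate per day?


Formula: deployments per day = releases / days
= 319 / 180
= 1.772 deploys/day
(equivalently, 12.41 deploys/week)

1.772 deploys/day


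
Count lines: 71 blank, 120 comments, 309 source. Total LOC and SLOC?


Total LOC = blank + comment + code
Total LOC = 71 + 120 + 309 = 500
SLOC (source only) = code = 309

Total LOC: 500, SLOC: 309


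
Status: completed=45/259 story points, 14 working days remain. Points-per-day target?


Formula: Required rate = Remaining points / Days left
Remaining = 259 - 45 = 214 points
Required rate = 214 / 14 = 15.29 points/day

15.29 points/day


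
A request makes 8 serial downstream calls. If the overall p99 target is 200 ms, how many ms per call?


Formula: per_stage = total_budget / stages
per_stage = 200 / 8
per_stage = 25.0 ms

25.0 ms


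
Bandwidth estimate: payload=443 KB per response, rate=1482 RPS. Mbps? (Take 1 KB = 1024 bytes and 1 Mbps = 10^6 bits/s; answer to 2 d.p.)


Formula: Mbps = payload_bytes * RPS * 8 / 1e6
Payload per request = 443 KB = 443 * 1024 = 453632 bytes
Total bytes/sec = 453632 * 1482 = 672282624
Total bits/sec = 672282624 * 8 = 5378260992
Mbps = 5378260992 / 1e6 = 5378.26

5378.26 Mbps


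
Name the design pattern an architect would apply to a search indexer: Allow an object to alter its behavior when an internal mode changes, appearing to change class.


This matches the State pattern

State


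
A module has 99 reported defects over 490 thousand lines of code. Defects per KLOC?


Defect density = defects / KLOC
Defect density = 99 / 490
Defect density = 0.202 defects/KLOC

0.202 defects/KLOC


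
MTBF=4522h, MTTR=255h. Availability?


Availability = MTBF / (MTBF + MTTR)
Availability = 4522 / (4522 + 255)
Availability = 4522 / 4777
Availability = 94.6619%

94.6619%


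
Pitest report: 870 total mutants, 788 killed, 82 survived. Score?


Mutation score = killed / total * 100
Mutation score = 788 / 870 * 100
Mutation score = 90.57%

90.57%


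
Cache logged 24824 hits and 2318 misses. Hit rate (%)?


Formula: hit rate = hits / (hits + misses) * 100
hit rate = 24824 / (24824 + 2318) * 100
hit rate = 24824 / 27142 * 100
hit rate = 91.46%

91.46%


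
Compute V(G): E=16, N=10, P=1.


Formula: V(G) = E - N + 2P
V(G) = 16 - 10 + 2*1
V(G) = 6 + 2
V(G) = 8

8


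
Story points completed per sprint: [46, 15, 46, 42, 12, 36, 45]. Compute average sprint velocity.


Formula: Avg velocity = Total points / Number of sprints
Points: [46, 15, 46, 42, 12, 36, 45]
Sum = 46 + 15 + 46 + 42 + 12 + 36 + 45 = 242
Avg velocity = 242 / 7 = 34.57 points/sprint

34.57 points/sprint


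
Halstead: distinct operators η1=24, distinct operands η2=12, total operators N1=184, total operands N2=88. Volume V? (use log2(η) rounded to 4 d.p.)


Formula: V = N * log2(η), where N = N1 + N2 and η = η1 + η2
η = 24 + 12 = 36
N = 184 + 88 = 272
log2(36) ≈ 5.1699
V = 272 * 5.1699 = 1406.21

1406.21


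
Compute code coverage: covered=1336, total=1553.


Coverage = covered / total * 100
Coverage = 1336 / 1553 * 100
Coverage = 86.03%

86.03%


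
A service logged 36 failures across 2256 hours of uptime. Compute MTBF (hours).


Formula: MTBF = Total operating time / Number of failures
MTBF = 2256 / 36
MTBF = 62.67 hours

62.67 hours


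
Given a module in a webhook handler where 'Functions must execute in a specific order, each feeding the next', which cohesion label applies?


Reasoning: Output of one is input to next
Type: Sequential cohesion

Sequential cohesion


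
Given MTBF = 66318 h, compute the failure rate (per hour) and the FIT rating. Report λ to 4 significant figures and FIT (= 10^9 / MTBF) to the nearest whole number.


Formula: λ = 1 / MTBF; FIT = λ × 1e9 = 1e9 / MTBF
λ = 1 / 66318 ≈ 1.508e-05 failures/hour
FIT = 1e9 / 66318 ≈ 15079 failures per 1e9 hours (nearest whole number)

λ = 1.508e-05 /h, FIT = 15079


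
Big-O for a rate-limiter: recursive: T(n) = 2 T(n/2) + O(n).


Reasoning: master theorem case 2 (merge-sort recurrence)
Complexity: O(n log n)

O(n log n)


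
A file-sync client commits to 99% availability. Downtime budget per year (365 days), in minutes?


Formula: allowed downtime = period * (100 - SLA) / 100
Period (year (365 days)) = 525600 minutes
Unavailability fraction = (100 - 99.0) / 100
Allowed downtime = 525600 * (100 - 99.0) / 100
Allowed downtime = 5256.0 minutes

5256.0 minutes


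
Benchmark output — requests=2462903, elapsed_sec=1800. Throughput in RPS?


Formula: throughput = requests / seconds
throughput = 2462903 / 1800
throughput = 1368.28 requests/second

1368.28 requests/second


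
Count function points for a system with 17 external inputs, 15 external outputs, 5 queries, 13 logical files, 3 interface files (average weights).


UFP = EI*4 + EO*5 + EQ*4 + ILF*10 + EIF*7
UFP = 17*4 + 15*5 + 5*4 + 13*10 + 3*7
UFP = 68 + 75 + 20 + 130 + 21
UFP = 314

314


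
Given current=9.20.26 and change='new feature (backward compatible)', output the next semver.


Current: 9.20.26
Change category: 'new feature (backward compatible)' → minor bump
SemVer rule: minor bump → increment MINOR, reset PATCH to 0 (MAJOR unchanged)
New: 9.21.0

9.21.0


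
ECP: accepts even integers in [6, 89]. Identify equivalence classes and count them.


Constraint: even integers in [6, 89]
Class 1: x < 6 — out-of-range invalid
Class 2: x in [6,89] but odd — wrong type invalid
Class 3: x in [6,89] and even — valid
Class 4: x > 89 — out-of-range invalid
Total equivalence classes: 4

4 equivalence classes


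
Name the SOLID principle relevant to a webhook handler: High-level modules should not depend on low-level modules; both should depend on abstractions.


This describes the Dependency Inversion Principle (DIP)

Dependency Inversion Principle (DIP)


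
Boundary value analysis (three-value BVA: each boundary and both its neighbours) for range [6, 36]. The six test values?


Range: [6, 36]
Boundaries: just below min, min, min+1, max-1, max, just above max
Values: [5, 6, 7, 35, 36, 37]

[5, 6, 7, 35, 36, 37]


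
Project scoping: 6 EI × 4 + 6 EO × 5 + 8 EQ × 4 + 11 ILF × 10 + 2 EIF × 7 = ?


UFP = EI*4 + EO*5 + EQ*4 + ILF*10 + EIF*7
UFP = 6*4 + 6*5 + 8*4 + 11*10 + 2*7
UFP = 24 + 30 + 32 + 110 + 14
UFP = 210

210


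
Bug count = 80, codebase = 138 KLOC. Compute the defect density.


Defect density = defects / KLOC
Defect density = 80 / 138
Defect density = 0.58 defects/KLOC

0.58 defects/KLOC


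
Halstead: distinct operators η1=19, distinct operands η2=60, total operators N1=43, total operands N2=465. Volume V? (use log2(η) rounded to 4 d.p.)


Formula: V = N * log2(η), where N = N1 + N2 and η = η1 + η2
η = 19 + 60 = 79
N = 43 + 465 = 508
log2(79) ≈ 6.3038
V = 508 * 6.3038 = 3202.33

3202.33


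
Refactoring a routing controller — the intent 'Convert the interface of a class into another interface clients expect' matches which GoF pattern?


This matches the Adapter pattern

Adapter


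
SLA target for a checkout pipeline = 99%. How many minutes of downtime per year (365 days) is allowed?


Formula: allowed downtime = period * (100 - SLA) / 100
Period (year (365 days)) = 525600 minutes
Unavailability fraction = (100 - 99.0) / 100
Allowed downtime = 525600 * (100 - 99.0) / 100
Allowed downtime = 5256.0 minutes

5256.0 minutes


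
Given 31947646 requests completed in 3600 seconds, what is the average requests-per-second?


Formula: throughput = requests / seconds
throughput = 31947646 / 3600
throughput = 8874.35 requests/second

8874.35 requests/second


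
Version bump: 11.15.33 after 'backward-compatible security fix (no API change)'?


Current: 11.15.33
Change category: 'backward-compatible security fix (no API change)' → patch bump
SemVer rule: patch bump → increment PATCH (MAJOR and MINOR unchanged)
New: 11.15.34

11.15.34


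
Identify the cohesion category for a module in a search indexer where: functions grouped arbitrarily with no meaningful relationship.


Reasoning: Worst: random grouping
Type: Coincidental cohesion

Coincidental cohesion


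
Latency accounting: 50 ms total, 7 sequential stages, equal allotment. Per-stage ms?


Formula: per_stage = total_budget / stages
per_stage = 50 / 7
per_stage = 7.14 ms

7.14 ms


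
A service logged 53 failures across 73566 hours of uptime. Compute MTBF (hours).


Formula: MTBF = Total operating time / Number of failures
MTBF = 73566 / 53
MTBF = 1388.04 hours

1388.04 hours


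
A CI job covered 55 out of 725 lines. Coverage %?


Coverage = covered / total * 100
Coverage = 55 / 725 * 100
Coverage = 7.59%

7.59%


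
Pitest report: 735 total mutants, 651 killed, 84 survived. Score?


Mutation score = killed / total * 100
Mutation score = 651 / 735 * 100
Mutation score = 88.57%

88.57%


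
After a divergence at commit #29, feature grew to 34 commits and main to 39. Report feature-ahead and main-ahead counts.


Common ancestor: commit #29
feature commits after divergence: 34 - 29 = 5
main commits after divergence: 39 - 29 = 10
feature is 5 commits ahead of main
main is 10 commits ahead of feature

feature ahead: 5, main ahead: 10


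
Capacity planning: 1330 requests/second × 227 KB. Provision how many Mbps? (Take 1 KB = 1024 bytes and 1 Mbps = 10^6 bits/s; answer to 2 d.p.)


Formula: Mbps = payload_bytes * RPS * 8 / 1e6
Payload per request = 227 KB = 227 * 1024 = 232448 bytes
Total bytes/sec = 232448 * 1330 = 309155840
Total bits/sec = 309155840 * 8 = 2473246720
Mbps = 2473246720 / 1e6 = 2473.25

2473.25 Mbps


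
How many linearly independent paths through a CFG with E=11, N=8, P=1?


Formula: V(G) = E - N + 2P
V(G) = 11 - 8 + 2*1
V(G) = 3 + 2
V(G) = 5

5


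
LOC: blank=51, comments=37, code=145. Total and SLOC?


Total LOC = blank + comment + code
Total LOC = 51 + 37 + 145 = 233
SLOC (source only) = code = 145

Total LOC: 233, SLOC: 145


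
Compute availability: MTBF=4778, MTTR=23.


Availability = MTBF / (MTBF + MTTR)
Availability = 4778 / (4778 + 23)
Availability = 4778 / 4801
Availability = 99.5209%

99.5209%


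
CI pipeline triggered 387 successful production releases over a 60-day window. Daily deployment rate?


Formula: deployments per day = releases / days
= 387 / 60
= 6.45 deploys/day
(equivalently, 45.15 deploys/week)

6.45 deploys/day


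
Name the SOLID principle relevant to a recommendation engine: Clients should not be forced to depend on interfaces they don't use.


This describes the Interface Segregation Principle (ISP)

Interface Segregation Principle (ISP)


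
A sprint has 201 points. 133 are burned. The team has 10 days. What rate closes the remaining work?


Formula: Required rate = Remaining points / Days left
Remaining = 201 - 133 = 68 points
Required rate = 68 / 10 = 6.8 points/day

6.8 points/day


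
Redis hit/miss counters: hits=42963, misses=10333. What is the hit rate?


Formula: hit rate = hits / (hits + misses) * 100
hit rate = 42963 / (42963 + 10333) * 100
hit rate = 42963 / 53296 * 100
hit rate = 80.61%

80.61%


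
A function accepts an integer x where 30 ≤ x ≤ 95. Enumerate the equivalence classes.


Valid range: [30, 95]
Class 1: x < 30 — invalid
Class 2: 30 ≤ x ≤ 95 — valid
Class 3: x > 95 — invalid
Total equivalence classes: 3

3 equivalence classes


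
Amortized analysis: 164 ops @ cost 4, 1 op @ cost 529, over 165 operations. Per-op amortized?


Formula: Amortized cost = Total cost / Operations
Total cost = (164 * 4) + (1 * 529)
Total cost = 656 + 529 = 1185
Amortized = 1185 / 165 = 7.1818

7.1818


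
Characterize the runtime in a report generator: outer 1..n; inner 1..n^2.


Reasoning: n times n^2
Complexity: O(n^3)

O(n^3)


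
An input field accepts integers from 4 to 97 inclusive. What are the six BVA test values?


Range: [4, 97]
Boundaries: just below min, min, min+1, max-1, max, just above max
Values: [3, 4, 5, 96, 97, 98]

[3, 4, 5, 96, 97, 98]


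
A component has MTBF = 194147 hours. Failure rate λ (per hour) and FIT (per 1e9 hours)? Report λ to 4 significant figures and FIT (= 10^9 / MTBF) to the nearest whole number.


Formula: λ = 1 / MTBF; FIT = λ × 1e9 = 1e9 / MTBF
λ = 1 / 194147 ≈ 5.151e-06 failures/hour
FIT = 1e9 / 194147 ≈ 5151 failures per 1e9 hours (nearest whole number)

λ = 5.151e-06 /h, FIT = 5151


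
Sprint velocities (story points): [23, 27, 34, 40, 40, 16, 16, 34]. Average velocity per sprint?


Formula: Avg velocity = Total points / Number of sprints
Points: [23, 27, 34, 40, 40, 16, 16, 34]
Sum = 23 + 27 + 34 + 40 + 40 + 16 + 16 + 34 = 230
Avg velocity = 230 / 8 = 28.75 points/sprint

28.75 points/sprint


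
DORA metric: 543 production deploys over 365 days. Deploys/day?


Formula: deployments per day = releases / days
= 543 / 365
= 1.488 deploys/day
(equivalently, 10.41 deploys/week)

1.488 deploys/day


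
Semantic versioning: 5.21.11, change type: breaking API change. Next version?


Current: 5.21.11
Change category: 'breaking API change' → major bump
SemVer rule: major bump → increment MAJOR, reset MINOR and PATCH to 0
New: 6.0.0

6.0.0


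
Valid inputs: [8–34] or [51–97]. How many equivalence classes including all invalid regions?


Valid ranges: [8,34] and [51,97]
Class 1: x < 8 — invalid
Class 2: 8 ≤ x ≤ 34 — valid
Class 3: 34 < x < 51 — invalid (gap between ranges)
Class 4: 51 ≤ x ≤ 97 — valid
Class 5: x > 97 — invalid
Total equivalence classes: 5

5 equivalence classes


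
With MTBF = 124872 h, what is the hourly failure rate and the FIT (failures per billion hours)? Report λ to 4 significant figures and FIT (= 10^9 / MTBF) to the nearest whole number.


Formula: λ = 1 / MTBF; FIT = λ × 1e9 = 1e9 / MTBF
λ = 1 / 124872 ≈ 8.008e-06 failures/hour
FIT = 1e9 / 124872 ≈ 8008 failures per 1e9 hours (nearest whole number)

λ = 8.008e-06 /h, FIT = 8008


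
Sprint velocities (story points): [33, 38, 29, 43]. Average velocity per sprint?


Formula: Avg velocity = Total points / Number of sprints
Points: [33, 38, 29, 43]
Sum = 33 + 38 + 29 + 43 = 143
Avg velocity = 143 / 4 = 35.75 points/sprint

35.75 points/sprint


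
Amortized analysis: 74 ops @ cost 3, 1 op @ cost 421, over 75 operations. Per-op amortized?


Formula: Amortized cost = Total cost / Operations
Total cost = (74 * 3) + (1 * 421)
Total cost = 222 + 421 = 643
Amortized = 643 / 75 = 8.5733

8.5733


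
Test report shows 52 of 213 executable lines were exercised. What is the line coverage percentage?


Coverage = covered / total * 100
Coverage = 52 / 213 * 100
Coverage = 24.41%

24.41%


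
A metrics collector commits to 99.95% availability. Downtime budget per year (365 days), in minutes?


Formula: allowed downtime = period * (100 - SLA) / 100
Period (year (365 days)) = 525600 minutes
Unavailability fraction = (100 - 99.95) / 100
Allowed downtime = 525600 * (100 - 99.95) / 100
Allowed downtime = 262.8 minutes

262.8 minutes


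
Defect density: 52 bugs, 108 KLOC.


Defect density = defects / KLOC
Defect density = 52 / 108
Defect density = 0.481 defects/KLOC

0.481 defects/KLOC


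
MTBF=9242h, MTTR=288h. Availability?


Availability = MTBF / (MTBF + MTTR)
Availability = 9242 / (9242 + 288)
Availability = 9242 / 9530
Availability = 96.978%

96.978%


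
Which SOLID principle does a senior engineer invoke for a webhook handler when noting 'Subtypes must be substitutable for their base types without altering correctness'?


This describes the Liskov Substitution Principle (LSP)

Liskov Substitution Principle (LSP)


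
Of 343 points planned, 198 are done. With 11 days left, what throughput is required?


Formula: Required rate = Remaining points / Days left
Remaining = 343 - 198 = 145 points
Required rate = 145 / 11 = 13.18 points/day

13.18 points/day


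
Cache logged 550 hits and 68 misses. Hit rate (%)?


Formula: hit rate = hits / (hits + misses) * 100
hit rate = 550 / (550 + 68) * 100
hit rate = 550 / 618 * 100
hit rate = 89.0%

89.0%


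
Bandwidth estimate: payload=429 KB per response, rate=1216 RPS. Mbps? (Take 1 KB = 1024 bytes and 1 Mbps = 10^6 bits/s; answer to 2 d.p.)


Formula: Mbps = payload_bytes * RPS * 8 / 1e6
Payload per request = 429 KB = 429 * 1024 = 439296 bytes
Total bytes/sec = 439296 * 1216 = 534183936
Total bits/sec = 534183936 * 8 = 4273471488
Mbps = 4273471488 / 1e6 = 4273.47

4273.47 Mbps


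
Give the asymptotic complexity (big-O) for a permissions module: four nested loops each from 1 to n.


Reasoning: four levels of nesting
Complexity: O(n^4)

O(n^4)


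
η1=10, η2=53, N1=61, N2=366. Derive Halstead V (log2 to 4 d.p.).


Formula: V = N * log2(η), where N = N1 + N2 and η = η1 + η2
η = 10 + 53 = 63
N = 61 + 366 = 427
log2(63) ≈ 5.9773
V = 427 * 5.9773 = 2552.31

2552.31


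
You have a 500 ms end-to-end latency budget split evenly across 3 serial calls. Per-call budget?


Formula: per_stage = total_budget / stages
per_stage = 500 / 3
per_stage = 166.67 ms

166.67 ms


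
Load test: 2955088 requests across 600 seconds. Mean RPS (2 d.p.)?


Formula: throughput = requests / seconds
throughput = 2955088 / 600
throughput = 4925.15 requests/second

4925.15 requests/second


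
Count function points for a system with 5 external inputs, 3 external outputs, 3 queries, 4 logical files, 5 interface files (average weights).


UFP = EI*4 + EO*5 + EQ*4 + ILF*10 + EIF*7
UFP = 5*4 + 3*5 + 3*4 + 4*10 + 5*7
UFP = 20 + 15 + 12 + 40 + 35
UFP = 122

122


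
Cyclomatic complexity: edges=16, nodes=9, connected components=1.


Formula: V(G) = E - N + 2P
V(G) = 16 - 9 + 2*1
V(G) = 7 + 2
V(G) = 9

9


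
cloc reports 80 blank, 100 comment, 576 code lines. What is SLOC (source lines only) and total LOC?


Total LOC = blank + comment + code
Total LOC = 80 + 100 + 576 = 756
SLOC (source only) = code = 576

Total LOC: 756, SLOC: 576


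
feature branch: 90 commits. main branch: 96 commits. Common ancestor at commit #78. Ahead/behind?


Common ancestor: commit #78
feature commits after divergence: 90 - 78 = 12
main commits after divergence: 96 - 78 = 18
feature is 12 commits ahead of main
main is 18 commits ahead of feature

feature ahead: 12, main ahead: 18


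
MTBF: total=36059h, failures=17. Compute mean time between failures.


Formula: MTBF = Total operating time / Number of failures
MTBF = 36059 / 17
MTBF = 2121.12 hours

2121.12 hours


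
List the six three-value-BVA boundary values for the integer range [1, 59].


Range: [1, 59]
Boundaries: just below min, min, min+1, max-1, max, just above max
Values: [0, 1, 2, 58, 59, 60]

[0, 1, 2, 58, 59, 60]


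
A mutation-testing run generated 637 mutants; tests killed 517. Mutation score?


Mutation score = killed / total * 100
Mutation score = 517 / 637 * 100
Mutation score = 81.16%

81.16%


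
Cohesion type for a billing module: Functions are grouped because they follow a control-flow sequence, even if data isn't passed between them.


Reasoning: Grouped by order of execution within a routine, not by data flow
Type: Procedural cohesion

Procedural cohesion


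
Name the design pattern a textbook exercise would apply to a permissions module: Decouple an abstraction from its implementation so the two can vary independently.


This matches the Bridge pattern

Bridge


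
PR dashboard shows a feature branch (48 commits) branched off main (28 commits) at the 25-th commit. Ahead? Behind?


Common ancestor: commit #25
feature commits after divergence: 48 - 25 = 23
main commits after divergence: 28 - 25 = 3
feature is 23 commits ahead of main
main is 3 commits ahead of feature

feature ahead: 23, main ahead: 3


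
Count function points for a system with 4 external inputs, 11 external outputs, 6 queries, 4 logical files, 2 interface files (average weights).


UFP = EI*4 + EO*5 + EQ*4 + ILF*10 + EIF*7
UFP = 4*4 + 11*5 + 6*4 + 4*10 + 2*7
UFP = 16 + 55 + 24 + 40 + 14
UFP = 149

149


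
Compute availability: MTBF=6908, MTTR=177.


Availability = MTBF / (MTBF + MTTR)
Availability = 6908 / (6908 + 177)
Availability = 6908 / 7085
Availability = 97.5018%

97.5018%


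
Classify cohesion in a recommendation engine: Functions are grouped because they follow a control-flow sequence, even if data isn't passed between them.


Reasoning: Grouped by order of execution within a routine, not by data flow
Type: Procedural cohesion

Procedural cohesion


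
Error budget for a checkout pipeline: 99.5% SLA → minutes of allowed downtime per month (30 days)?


Formula: allowed downtime = period * (100 - SLA) / 100
Period (month (30 days)) = 43200 minutes
Unavailability fraction = (100 - 99.5) / 100
Allowed downtime = 43200 * (100 - 99.5) / 100
Allowed downtime = 216.0 minutes

216.0 minutes


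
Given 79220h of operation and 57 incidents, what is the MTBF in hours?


Formula: MTBF = Total operating time / Number of failures
MTBF = 79220 / 57
MTBF = 1389.82 hours

1389.82 hours


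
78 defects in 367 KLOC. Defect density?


Defect density = defects / KLOC
Defect density = 78 / 367
Defect density = 0.213 defects/KLOC

0.213 defects/KLOC


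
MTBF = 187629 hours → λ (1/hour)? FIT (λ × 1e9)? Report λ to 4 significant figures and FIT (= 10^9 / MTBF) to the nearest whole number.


Formula: λ = 1 / MTBF; FIT = λ × 1e9 = 1e9 / MTBF
λ = 1 / 187629 ≈ 5.330e-06 failures/hour
FIT = 1e9 / 187629 ≈ 5330 failures per 1e9 hours (nearest whole number)

λ = 5.330e-06 /h, FIT = 5330


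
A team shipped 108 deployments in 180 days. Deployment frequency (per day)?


Formula: deployments per day = releases / days
= 108 / 180
= 0.6 deploys/day
(equivalently, 4.2 deploys/week)

0.6 deploys/day


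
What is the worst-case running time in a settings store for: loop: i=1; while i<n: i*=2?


Reasoning: i doubles each step so iterations are log2(n)
Complexity: O(log n)

O(log n)


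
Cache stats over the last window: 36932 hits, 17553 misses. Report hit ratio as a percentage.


Formula: hit rate = hits / (hits + misses) * 100
hit rate = 36932 / (36932 + 17553) * 100
hit rate = 36932 / 54485 * 100
hit rate = 67.78%

67.78%


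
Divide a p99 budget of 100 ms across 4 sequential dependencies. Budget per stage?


Formula: per_stage = total_budget / stages
per_stage = 100 / 4
per_stage = 25.0 ms

25.0 ms


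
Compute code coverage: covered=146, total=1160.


Coverage = covered / total * 100
Coverage = 146 / 1160 * 100
Coverage = 12.59%

12.59%


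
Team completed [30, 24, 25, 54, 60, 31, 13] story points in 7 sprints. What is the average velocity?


Formula: Avg velocity = Total points / Number of sprints
Points: [30, 24, 25, 54, 60, 31, 13]
Sum = 30 + 24 + 25 + 54 + 60 + 31 + 13 = 237
Avg velocity = 237 / 7 = 33.86 points/sprint

33.86 points/sprint


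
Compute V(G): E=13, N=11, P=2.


Formula: V(G) = E - N + 2P
V(G) = 13 - 11 + 2*2
V(G) = 2 + 4
V(G) = 6

6


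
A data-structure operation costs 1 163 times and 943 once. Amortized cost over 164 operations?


Formula: Amortized cost = Total cost / Operations
Total cost = (163 * 1) + (1 * 943)
Total cost = 163 + 943 = 1106
Amortized = 1106 / 164 = 6.7439

6.7439


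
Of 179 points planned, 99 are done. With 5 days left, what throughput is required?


Formula: Required rate = Remaining points / Days left
Remaining = 179 - 99 = 80 points
Required rate = 80 / 5 = 16.0 points/day

16.0 points/day


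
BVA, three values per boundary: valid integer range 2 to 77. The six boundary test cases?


Range: [2, 77]
Boundaries: just below min, min, min+1, max-1, max, just above max
Values: [1, 2, 3, 76, 77, 78]

[1, 2, 3, 76, 77, 78]


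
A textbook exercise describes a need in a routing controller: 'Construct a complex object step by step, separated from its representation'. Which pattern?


This matches the Builder pattern

Builder


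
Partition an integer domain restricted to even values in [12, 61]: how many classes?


Constraint: even integers in [12, 61]
Class 1: x < 12 — out-of-range invalid
Class 2: x in [12,61] but odd — wrong type invalid
Class 3: x in [12,61] and even — valid
Class 4: x > 61 — out-of-range invalid
Total equivalence classes: 4

4 equivalence classes


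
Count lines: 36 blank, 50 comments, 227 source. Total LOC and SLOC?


Total LOC = blank + comment + code
Total LOC = 36 + 50 + 227 = 313
SLOC (source only) = code = 227

Total LOC: 313, SLOC: 227


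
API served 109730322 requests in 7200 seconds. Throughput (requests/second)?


Formula: throughput = requests / seconds
throughput = 109730322 / 7200
throughput = 15240.32 requests/second

15240.32 requests/second


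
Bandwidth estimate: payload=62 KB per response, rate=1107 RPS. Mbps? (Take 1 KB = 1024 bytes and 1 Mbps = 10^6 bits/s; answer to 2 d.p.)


Formula: Mbps = payload_bytes * RPS * 8 / 1e6
Payload per request = 62 KB = 62 * 1024 = 63488 bytes
Total bytes/sec = 63488 * 1107 = 70281216
Total bits/sec = 70281216 * 8 = 562249728
Mbps = 562249728 / 1e6 = 562.25

562.25 Mbps


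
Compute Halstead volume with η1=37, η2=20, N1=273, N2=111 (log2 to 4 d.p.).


Formula: V = N * log2(η), where N = N1 + N2 and η = η1 + η2
η = 37 + 20 = 57
N = 273 + 111 = 384
log2(57) ≈ 5.8329
V = 384 * 5.8329 = 2239.83

2239.83


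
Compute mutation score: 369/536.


Mutation score = killed / total * 100
Mutation score = 369 / 536 * 100
Mutation score = 68.84%

68.84%


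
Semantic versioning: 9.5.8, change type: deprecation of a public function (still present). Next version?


Current: 9.5.8
Change category: 'deprecation of a public function (still present)' → minor bump
SemVer rule: minor bump → increment MINOR, reset PATCH to 0 (MAJOR unchanged)
New: 9.6.0

9.6.0


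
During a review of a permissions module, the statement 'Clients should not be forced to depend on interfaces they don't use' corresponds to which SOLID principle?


This describes the Interface Segregation Principle (ISP)

Interface Segregation Principle (ISP)


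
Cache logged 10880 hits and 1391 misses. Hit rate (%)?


Formula: hit rate = hits / (hits + misses) * 100
hit rate = 10880 / (10880 + 1391) * 100
hit rate = 10880 / 12271 * 100
hit rate = 88.66%

88.66%


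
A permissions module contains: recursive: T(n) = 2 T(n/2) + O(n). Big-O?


Reasoning: master theorem case 2 (merge-sort recurrence)
Complexity: O(n log n)

O(n log n)


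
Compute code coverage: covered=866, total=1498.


Coverage = covered / total * 100
Coverage = 866 / 1498 * 100
Coverage = 57.81%

57.81%


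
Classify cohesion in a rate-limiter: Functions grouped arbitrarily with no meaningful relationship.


Reasoning: Worst: random grouping
Type: Coincidental cohesion

Coincidental cohesion


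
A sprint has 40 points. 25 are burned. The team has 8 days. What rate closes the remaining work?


Formula: Required rate = Remaining points / Days left
Remaining = 40 - 25 = 15 points
Required rate = 15 / 8 = 1.88 points/day

1.88 points/day


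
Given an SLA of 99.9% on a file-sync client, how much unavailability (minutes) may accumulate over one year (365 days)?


Formula: allowed downtime = period * (100 - SLA) / 100
Period (year (365 days)) = 525600 minutes
Unavailability fraction = (100 - 99.9) / 100
Allowed downtime = 525600 * (100 - 99.9) / 100
Allowed downtime = 525.6 minutes

525.6 minutes


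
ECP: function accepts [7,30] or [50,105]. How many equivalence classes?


Valid ranges: [7,30] and [50,105]
Class 1: x < 7 — invalid
Class 2: 7 ≤ x ≤ 30 — valid
Class 3: 30 < x < 50 — invalid (gap between ranges)
Class 4: 50 ≤ x ≤ 105 — valid
Class 5: x > 105 — invalid
Total equivalence classes: 5

5 equivalence classes


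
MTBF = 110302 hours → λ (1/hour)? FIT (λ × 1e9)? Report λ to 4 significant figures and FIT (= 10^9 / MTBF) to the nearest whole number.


Formula: λ = 1 / MTBF; FIT = λ × 1e9 = 1e9 / MTBF
λ = 1 / 110302 ≈ 9.066e-06 failures/hour
FIT = 1e9 / 110302 ≈ 9066 failures per 1e9 hours (nearest whole number)

λ = 9.066e-06 /h, FIT = 9066


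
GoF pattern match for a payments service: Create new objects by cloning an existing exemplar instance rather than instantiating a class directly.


This matches the Prototype pattern

Prototype


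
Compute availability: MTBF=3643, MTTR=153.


Availability = MTBF / (MTBF + MTTR)
Availability = 3643 / (3643 + 153)
Availability = 3643 / 3796
Availability = 95.9694%

95.9694%


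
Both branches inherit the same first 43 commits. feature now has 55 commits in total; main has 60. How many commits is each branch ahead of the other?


Common ancestor: commit #43
feature commits after divergence: 55 - 43 = 12
main commits after divergence: 60 - 43 = 17
feature is 12 commits ahead of main
main is 17 commits ahead of feature

feature ahead: 12, main ahead: 17


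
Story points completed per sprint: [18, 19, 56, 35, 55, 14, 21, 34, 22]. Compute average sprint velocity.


Formula: Avg velocity = Total points / Number of sprints
Points: [18, 19, 56, 35, 55, 14, 21, 34, 22]
Sum = 18 + 19 + 56 + 35 + 55 + 14 + 21 + 34 + 22 = 274
Avg velocity = 274 / 9 = 30.44 points/sprint

30.44 points/sprint


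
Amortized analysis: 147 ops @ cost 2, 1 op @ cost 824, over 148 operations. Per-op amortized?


Formula: Amortized cost = Total cost / Operations
Total cost = (147 * 2) + (1 * 824)
Total cost = 294 + 824 = 1118
Amortized = 1118 / 148 = 7.5541

7.5541


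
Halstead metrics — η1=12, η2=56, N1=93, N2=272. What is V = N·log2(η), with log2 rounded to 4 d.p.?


Formula: V = N * log2(η), where N = N1 + N2 and η = η1 + η2
η = 12 + 56 = 68
N = 93 + 272 = 365
log2(68) ≈ 6.0875
V = 365 * 6.0875 = 2221.94

2221.94


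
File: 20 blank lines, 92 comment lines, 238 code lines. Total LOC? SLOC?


Total LOC = blank + comment + code
Total LOC = 20 + 92 + 238 = 350
SLOC (source only) = code = 238

Total LOC: 350, SLOC: 238


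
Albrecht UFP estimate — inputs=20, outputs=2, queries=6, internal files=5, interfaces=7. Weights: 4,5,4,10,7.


UFP = EI*4 + EO*5 + EQ*4 + ILF*10 + EIF*7
UFP = 20*4 + 2*5 + 6*4 + 5*10 + 7*7
UFP = 80 + 10 + 24 + 50 + 49
UFP = 213

213


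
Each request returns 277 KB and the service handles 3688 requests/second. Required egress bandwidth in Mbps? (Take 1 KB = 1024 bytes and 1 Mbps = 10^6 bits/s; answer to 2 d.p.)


Formula: Mbps = payload_bytes * RPS * 8 / 1e6
Payload per request = 277 KB = 277 * 1024 = 283648 bytes
Total bytes/sec = 283648 * 3688 = 1046093824
Total bits/sec = 1046093824 * 8 = 8368750592
Mbps = 8368750592 / 1e6 = 8368.75

8368.75 Mbps


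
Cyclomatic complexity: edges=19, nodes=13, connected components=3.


Formula: V(G) = E - N + 2P
V(G) = 19 - 13 + 2*3
V(G) = 6 + 6
V(G) = 12

12


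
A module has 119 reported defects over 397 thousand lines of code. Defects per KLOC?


Defect density = defects / KLOC
Defect density = 119 / 397
Defect density = 0.3 defects/KLOC

0.3 defects/KLOC


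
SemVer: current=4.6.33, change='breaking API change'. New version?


Current: 4.6.33
Change category: 'breaking API change' → major bump
SemVer rule: major bump → increment MAJOR, reset MINOR and PATCH to 0
New: 5.0.0

5.0.0


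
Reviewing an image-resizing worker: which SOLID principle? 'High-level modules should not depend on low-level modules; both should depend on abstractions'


This describes the Dependency Inversion Principle (DIP)

Dependency Inversion Principle (DIP)


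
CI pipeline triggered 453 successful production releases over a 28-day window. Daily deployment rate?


Formula: deployments per day = releases / days
= 453 / 28
= 16.179 deploys/day
(equivalently, 113.25 deploys/week)

16.179 deploys/day


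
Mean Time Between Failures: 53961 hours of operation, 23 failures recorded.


Formula: MTBF = Total operating time / Number of failures
MTBF = 53961 / 23
MTBF = 2346.13 hours

2346.13 hours


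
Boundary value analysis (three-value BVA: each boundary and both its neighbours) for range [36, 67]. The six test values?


Range: [36, 67]
Boundaries: just below min, min, min+1, max-1, max, just above max
Values: [35, 36, 37, 66, 67, 68]

[35, 36, 37, 66, 67, 68]


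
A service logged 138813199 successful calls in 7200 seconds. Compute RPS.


Formula: throughput = requests / seconds
throughput = 138813199 / 7200
throughput = 19279.61 requests/second

19279.61 requests/second


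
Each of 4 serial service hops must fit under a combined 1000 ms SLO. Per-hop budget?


Formula: per_stage = total_budget / stages
per_stage = 1000 / 4
per_stage = 250.0 ms

250.0 ms


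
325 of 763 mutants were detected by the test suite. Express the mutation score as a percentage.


Mutation score = killed / total * 100
Mutation score = 325 / 763 * 100
Mutation score = 42.6%

42.6%


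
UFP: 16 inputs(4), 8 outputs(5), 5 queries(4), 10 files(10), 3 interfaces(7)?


UFP = EI*4 + EO*5 + EQ*4 + ILF*10 + EIF*7
UFP = 16*4 + 8*5 + 5*4 + 10*10 + 3*7
UFP = 64 + 40 + 20 + 100 + 21
UFP = 245

245


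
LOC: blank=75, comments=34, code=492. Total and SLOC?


Total LOC = blank + comment + code
Total LOC = 75 + 34 + 492 = 601
SLOC (source only) = code = 492

Total LOC: 601, SLOC: 492


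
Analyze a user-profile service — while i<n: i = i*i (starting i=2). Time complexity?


Reasoning: squaring drives double-exponential growth; iterations ~ log log n
Complexity: O(log log n)

O(log log n)


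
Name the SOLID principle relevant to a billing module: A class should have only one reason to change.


This describes the Single Responsibility Principle (SRP)

Single Responsibility Principle (SRP)


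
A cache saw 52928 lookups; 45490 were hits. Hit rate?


Formula: hit rate = hits / (hits + misses) * 100
hit rate = 45490 / (45490 + 7438) * 100
hit rate = 45490 / 52928 * 100
hit rate = 85.95%

85.95%


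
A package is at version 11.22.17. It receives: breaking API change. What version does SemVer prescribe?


Current: 11.22.17
Change category: 'breaking API change' → major bump
SemVer rule: major bump → increment MAJOR, reset MINOR and PATCH to 0
New: 12.0.0

12.0.0


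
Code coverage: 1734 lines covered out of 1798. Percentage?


Coverage = covered / total * 100
Coverage = 1734 / 1798 * 100
Coverage = 96.44%

96.44%


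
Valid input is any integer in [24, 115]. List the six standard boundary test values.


Range: [24, 115]
Boundaries: just below min, min, min+1, max-1, max, just above max
Values: [23, 24, 25, 114, 115, 116]

[23, 24, 25, 114, 115, 116]


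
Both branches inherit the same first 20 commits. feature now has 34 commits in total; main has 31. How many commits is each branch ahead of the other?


Common ancestor: commit #20
feature commits after divergence: 34 - 20 = 14
main commits after divergence: 31 - 20 = 11
feature is 14 commits ahead of main
main is 11 commits ahead of feature

feature ahead: 14, main ahead: 11


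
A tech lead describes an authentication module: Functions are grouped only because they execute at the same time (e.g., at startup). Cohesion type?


Reasoning: Related by timing only
Type: Temporal cohesion

Temporal cohesion


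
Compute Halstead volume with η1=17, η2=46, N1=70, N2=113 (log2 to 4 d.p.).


Formula: V = N * log2(η), where N = N1 + N2 and η = η1 + η2
η = 17 + 46 = 63
N = 70 + 113 = 183
log2(63) ≈ 5.9773
V = 183 * 5.9773 = 1093.85

1093.85


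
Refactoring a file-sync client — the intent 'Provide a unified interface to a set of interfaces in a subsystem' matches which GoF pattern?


This matches the Facade pattern

Facade


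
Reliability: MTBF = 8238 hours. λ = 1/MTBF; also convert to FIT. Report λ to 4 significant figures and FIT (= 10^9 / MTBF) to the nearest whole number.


Formula: λ = 1 / MTBF; FIT = λ × 1e9 = 1e9 / MTBF
λ = 1 / 8238 ≈ 1.214e-04 failures/hour
FIT = 1e9 / 8238 ≈ 121389 failures per 1e9 hours (nearest whole number)

λ = 1.214e-04 /h, FIT = 121389


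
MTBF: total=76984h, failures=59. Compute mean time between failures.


Formula: MTBF = Total operating time / Number of failures
MTBF = 76984 / 59
MTBF = 1304.81 hours

1304.81 hours


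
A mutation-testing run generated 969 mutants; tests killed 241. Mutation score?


Mutation score = killed / total * 100
Mutation score = 241 / 969 * 100
Mutation score = 24.87%

24.87%


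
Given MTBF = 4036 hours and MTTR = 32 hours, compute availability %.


Availability = MTBF / (MTBF + MTTR)
Availability = 4036 / (4036 + 32)
Availability = 4036 / 4068
Availability = 99.2134%

99.2134%


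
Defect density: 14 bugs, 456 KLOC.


Defect density = defects / KLOC
Defect density = 14 / 456
Defect density = 0.031 defects/KLOC

0.031 defects/KLOC


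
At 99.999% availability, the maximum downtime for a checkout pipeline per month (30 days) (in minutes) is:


Formula: allowed downtime = period * (100 - SLA) / 100
Period (month (30 days)) = 43200 minutes
Unavailability fraction = (100 - 99.999) / 100
Allowed downtime = 43200 * (100 - 99.999) / 100
Allowed downtime = 0.432 minutes

0.432 minutes
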